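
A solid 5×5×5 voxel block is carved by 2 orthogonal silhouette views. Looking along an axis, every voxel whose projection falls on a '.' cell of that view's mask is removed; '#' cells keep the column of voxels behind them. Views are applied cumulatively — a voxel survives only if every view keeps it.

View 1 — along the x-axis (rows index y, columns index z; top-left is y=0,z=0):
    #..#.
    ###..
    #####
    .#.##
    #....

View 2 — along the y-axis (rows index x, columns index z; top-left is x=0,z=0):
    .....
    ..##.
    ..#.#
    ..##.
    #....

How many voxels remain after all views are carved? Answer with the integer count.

start: 5×5×5 = 125 voxels
[1] x-view keeps 14 columns → grid now 70
[2] y-view keeps 7 columns → grid now 18

remaining voxels: 18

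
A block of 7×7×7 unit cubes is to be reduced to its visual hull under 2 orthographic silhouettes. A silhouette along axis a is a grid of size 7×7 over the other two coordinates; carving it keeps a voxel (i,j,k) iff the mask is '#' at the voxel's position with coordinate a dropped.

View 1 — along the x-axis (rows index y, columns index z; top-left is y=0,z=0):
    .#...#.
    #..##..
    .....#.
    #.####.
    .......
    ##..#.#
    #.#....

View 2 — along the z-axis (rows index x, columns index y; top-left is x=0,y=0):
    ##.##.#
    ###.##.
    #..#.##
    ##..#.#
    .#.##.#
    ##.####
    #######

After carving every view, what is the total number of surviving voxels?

full grid |V| = 343
step 1: project along x, AND mask (17/49) → |grid| = 119
step 2: project along z, AND mask (35/49) → |grid| = 85

|visual hull| = 85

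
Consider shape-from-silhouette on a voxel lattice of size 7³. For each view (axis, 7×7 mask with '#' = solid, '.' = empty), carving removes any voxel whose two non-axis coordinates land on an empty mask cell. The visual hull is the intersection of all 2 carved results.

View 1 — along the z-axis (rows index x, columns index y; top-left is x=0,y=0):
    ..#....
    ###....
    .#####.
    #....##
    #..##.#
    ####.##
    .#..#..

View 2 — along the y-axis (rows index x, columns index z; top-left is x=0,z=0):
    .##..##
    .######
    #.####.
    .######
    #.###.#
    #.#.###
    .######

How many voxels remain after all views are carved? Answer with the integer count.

before carving: 343 voxels (7×7×7)
carve view 1 (along z, XY-mask fill 24/49): 168 voxels remain
carve view 2 (along y, XZ-mask fill 37/49): 127 voxels remain

|visual hull| = 127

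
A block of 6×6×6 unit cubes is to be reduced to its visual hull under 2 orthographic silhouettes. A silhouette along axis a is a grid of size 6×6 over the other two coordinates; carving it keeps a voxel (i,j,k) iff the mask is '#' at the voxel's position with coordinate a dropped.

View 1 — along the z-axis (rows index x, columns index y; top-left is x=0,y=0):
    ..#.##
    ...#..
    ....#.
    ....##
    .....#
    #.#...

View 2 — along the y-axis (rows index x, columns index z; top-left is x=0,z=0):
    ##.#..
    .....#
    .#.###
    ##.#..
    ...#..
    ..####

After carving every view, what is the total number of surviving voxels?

29 voxels

full grid |V| = 216
  1. axis=2 (XY plane), |mask|=10  ⇒  voxels=60
  2. axis=1 (XZ plane), |mask|=16  ⇒  voxels=29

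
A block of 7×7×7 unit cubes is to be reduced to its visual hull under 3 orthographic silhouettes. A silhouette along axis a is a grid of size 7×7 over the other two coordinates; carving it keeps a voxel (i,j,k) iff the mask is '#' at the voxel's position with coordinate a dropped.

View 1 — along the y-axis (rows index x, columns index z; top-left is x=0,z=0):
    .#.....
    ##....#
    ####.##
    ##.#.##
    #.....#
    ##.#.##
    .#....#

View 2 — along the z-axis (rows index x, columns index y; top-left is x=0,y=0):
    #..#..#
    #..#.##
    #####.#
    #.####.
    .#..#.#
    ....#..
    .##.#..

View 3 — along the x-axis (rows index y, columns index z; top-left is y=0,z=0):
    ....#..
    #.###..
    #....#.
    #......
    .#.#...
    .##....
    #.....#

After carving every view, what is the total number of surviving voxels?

initial block: 7^3 = 343
V1 y: intersect with XZ mask (24 set) -- 168 left
V2 z: intersect with XY mask (25 set) -- 93 left
V3 x: intersect with YZ mask (14 set) -- 26 left

26 voxels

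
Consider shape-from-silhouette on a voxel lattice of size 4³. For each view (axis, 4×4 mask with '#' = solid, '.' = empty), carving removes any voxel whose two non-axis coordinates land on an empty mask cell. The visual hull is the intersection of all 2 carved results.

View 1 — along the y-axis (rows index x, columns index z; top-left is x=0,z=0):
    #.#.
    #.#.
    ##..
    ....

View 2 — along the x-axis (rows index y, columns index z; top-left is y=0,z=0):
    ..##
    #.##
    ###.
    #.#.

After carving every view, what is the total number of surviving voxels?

remaining voxels: 18

start: 4×4×4 = 64 voxels
after view 1 [y-axis, 6 of 16 cells solid] → remaining = 24
after view 2 [x-axis, 10 of 16 cells solid] → remaining = 18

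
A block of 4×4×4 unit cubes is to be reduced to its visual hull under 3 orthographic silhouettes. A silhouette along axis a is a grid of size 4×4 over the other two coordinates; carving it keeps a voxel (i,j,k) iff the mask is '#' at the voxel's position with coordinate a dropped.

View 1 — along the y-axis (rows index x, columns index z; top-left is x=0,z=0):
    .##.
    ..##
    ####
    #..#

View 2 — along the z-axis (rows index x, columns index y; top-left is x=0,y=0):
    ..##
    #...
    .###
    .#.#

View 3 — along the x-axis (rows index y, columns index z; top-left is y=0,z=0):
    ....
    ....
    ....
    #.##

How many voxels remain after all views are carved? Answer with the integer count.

6 voxels

initial block: 4^3 = 64
after view 1 [y-axis, 10 of 16 cells solid] → remaining = 40
after view 2 [z-axis, 8 of 16 cells solid] → remaining = 22
after view 3 [x-axis, 3 of 16 cells solid] → remaining = 6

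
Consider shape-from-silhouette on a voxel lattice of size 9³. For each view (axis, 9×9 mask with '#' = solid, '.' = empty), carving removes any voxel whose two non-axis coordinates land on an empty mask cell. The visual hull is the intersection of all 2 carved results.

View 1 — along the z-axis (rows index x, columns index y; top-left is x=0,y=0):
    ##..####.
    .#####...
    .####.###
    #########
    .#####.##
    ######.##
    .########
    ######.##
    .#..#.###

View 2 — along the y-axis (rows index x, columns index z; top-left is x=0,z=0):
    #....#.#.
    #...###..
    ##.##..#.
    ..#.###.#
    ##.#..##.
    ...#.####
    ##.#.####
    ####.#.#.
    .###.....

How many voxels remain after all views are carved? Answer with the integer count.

312 voxels

start: 9×9×9 = 729 voxels
V1 z: intersect with XY mask (63 set) -- 567 left
V2 y: intersect with XZ mask (43 set) -- 312 left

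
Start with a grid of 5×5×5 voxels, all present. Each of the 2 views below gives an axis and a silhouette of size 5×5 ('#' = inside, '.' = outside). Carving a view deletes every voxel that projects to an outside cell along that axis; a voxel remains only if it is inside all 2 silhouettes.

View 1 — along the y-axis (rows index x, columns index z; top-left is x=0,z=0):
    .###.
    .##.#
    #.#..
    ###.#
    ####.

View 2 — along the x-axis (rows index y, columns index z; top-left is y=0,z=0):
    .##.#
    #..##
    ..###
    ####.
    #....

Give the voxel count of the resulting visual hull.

full grid |V| = 125
after view 1 [y-axis, 16 of 25 cells solid] → remaining = 80
after view 2 [x-axis, 14 of 25 cells solid] → remaining = 44

|visual hull| = 44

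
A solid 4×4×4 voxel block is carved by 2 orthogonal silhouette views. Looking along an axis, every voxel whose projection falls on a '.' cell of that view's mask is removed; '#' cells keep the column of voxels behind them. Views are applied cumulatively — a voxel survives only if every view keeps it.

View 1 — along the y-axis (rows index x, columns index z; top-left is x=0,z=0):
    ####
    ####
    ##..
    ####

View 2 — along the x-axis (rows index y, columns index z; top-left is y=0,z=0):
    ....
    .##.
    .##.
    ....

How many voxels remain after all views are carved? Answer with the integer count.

voxel count = 14

before carving: 64 voxels (4×4×4)
V1 y: intersect with XZ mask (14 set) -- 56 left
V2 x: intersect with YZ mask (4 set) -- 14 left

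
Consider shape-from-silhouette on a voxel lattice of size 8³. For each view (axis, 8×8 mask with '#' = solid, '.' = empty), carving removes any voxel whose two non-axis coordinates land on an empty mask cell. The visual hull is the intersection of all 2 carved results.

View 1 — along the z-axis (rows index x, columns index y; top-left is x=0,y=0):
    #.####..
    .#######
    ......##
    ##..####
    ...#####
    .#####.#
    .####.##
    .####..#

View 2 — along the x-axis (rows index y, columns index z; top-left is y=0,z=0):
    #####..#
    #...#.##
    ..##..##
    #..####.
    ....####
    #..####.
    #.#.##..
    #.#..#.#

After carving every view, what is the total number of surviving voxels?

start: 8×8×8 = 512 voxels
step 1: project along z, AND mask (42/64) → |grid| = 336
step 2: project along x, AND mask (36/64) → |grid| = 183

remaining voxels: 183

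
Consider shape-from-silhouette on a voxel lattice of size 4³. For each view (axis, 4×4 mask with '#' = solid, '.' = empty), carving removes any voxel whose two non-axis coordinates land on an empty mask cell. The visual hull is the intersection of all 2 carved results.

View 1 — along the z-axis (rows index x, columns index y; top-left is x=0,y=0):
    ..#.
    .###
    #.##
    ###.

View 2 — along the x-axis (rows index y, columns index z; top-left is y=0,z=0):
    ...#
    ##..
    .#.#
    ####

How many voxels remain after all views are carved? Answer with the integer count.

remaining voxels: 22

initial block: 4^3 = 64
V1 z: intersect with XY mask (10 set) -- 40 left
V2 x: intersect with YZ mask (9 set) -- 22 left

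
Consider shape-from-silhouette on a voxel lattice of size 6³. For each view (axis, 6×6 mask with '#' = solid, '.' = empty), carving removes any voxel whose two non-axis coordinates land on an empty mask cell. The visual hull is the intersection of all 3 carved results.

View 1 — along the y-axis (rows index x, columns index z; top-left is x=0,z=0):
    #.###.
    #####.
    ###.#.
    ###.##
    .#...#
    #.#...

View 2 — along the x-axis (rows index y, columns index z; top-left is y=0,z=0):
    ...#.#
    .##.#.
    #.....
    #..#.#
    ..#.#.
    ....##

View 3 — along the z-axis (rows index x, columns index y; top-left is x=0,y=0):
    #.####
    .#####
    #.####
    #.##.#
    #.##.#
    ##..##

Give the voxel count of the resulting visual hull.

32 voxels

before carving: 216 voxels (6×6×6)
after view 1 [y-axis, 22 of 36 cells solid] → remaining = 132
after view 2 [x-axis, 13 of 36 cells solid] → remaining = 46
after view 3 [z-axis, 27 of 36 cells solid] → remaining = 32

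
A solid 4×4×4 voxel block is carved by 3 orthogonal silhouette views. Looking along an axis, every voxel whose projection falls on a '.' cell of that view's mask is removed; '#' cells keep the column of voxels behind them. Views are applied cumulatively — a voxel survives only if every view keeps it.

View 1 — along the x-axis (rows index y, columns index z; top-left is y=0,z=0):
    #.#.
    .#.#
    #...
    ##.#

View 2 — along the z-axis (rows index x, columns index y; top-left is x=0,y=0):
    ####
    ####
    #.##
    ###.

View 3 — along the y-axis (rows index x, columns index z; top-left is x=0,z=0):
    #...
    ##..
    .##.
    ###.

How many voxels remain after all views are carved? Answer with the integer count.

before carving: 64 voxels (4×4×4)
carve view 1 (along x, YZ-mask fill 8/16): 32 voxels remain
carve view 2 (along z, XY-mask fill 14/16): 27 voxels remain
carve view 3 (along y, XZ-mask fill 8/16): 14 voxels remain

remaining voxels: 14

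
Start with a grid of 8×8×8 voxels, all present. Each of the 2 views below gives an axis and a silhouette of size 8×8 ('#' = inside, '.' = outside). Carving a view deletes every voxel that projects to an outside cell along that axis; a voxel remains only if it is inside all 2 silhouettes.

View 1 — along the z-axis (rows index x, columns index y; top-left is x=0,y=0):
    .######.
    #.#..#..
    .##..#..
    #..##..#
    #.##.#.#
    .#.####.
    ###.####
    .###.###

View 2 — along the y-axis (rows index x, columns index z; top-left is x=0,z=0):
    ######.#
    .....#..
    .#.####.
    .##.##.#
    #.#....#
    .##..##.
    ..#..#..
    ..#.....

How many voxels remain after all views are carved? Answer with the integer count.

before carving: 512 voxels (8×8×8)
after view 1 [z-axis, 39 of 64 cells solid] → remaining = 312
after view 2 [y-axis, 28 of 64 cells solid] → remaining = 135

voxel count = 135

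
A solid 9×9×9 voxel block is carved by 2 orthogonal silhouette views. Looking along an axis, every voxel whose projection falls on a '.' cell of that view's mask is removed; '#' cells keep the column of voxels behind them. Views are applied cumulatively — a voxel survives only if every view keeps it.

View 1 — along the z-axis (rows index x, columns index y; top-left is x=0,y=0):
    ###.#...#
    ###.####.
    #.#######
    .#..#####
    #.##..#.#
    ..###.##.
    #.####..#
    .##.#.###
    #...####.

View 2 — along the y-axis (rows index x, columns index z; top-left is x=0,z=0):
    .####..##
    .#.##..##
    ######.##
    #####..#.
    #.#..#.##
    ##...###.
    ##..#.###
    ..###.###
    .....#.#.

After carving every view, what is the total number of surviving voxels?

full grid |V| = 729
carve view 1 (along z, XY-mask fill 53/81): 477 voxels remain
carve view 2 (along y, XZ-mask fill 49/81): 297 voxels remain

|visual hull| = 297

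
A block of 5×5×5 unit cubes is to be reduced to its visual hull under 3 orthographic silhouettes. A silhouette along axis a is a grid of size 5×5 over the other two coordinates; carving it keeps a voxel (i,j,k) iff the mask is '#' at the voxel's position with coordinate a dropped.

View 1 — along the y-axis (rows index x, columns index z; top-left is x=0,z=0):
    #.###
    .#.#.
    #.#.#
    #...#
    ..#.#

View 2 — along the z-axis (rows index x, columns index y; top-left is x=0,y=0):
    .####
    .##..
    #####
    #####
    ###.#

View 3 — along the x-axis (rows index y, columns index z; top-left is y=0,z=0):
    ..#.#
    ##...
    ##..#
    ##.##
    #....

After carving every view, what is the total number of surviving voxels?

initial block: 5^3 = 125
after view 1 [y-axis, 13 of 25 cells solid] → remaining = 65
after view 2 [z-axis, 20 of 25 cells solid] → remaining = 53
after view 3 [x-axis, 12 of 25 cells solid] → remaining = 27

27 voxels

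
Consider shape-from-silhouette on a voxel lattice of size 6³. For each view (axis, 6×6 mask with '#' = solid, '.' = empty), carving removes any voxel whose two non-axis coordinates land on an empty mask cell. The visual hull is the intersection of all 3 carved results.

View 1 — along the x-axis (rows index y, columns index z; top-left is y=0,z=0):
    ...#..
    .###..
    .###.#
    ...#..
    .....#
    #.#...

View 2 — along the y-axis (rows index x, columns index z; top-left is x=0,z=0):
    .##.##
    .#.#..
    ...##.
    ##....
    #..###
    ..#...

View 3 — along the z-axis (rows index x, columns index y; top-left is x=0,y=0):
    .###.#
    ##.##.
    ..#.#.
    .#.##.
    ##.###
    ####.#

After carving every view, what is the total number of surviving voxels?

remaining voxels: 20

full grid |V| = 216
V1 x: intersect with YZ mask (12 set) -- 72 left
V2 y: intersect with XZ mask (15 set) -- 30 left
V3 z: intersect with XY mask (23 set) -- 20 left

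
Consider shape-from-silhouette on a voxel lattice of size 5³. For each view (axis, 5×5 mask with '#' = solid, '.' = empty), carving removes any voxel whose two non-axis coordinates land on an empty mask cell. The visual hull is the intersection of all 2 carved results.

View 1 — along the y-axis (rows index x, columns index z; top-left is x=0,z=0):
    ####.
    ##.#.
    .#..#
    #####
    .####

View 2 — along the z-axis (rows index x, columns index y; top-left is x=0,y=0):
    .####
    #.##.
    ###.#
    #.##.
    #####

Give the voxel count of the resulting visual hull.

68 voxels

before carving: 125 voxels (5×5×5)
V1 y: intersect with XZ mask (18 set) -- 90 left
V2 z: intersect with XY mask (19 set) -- 68 left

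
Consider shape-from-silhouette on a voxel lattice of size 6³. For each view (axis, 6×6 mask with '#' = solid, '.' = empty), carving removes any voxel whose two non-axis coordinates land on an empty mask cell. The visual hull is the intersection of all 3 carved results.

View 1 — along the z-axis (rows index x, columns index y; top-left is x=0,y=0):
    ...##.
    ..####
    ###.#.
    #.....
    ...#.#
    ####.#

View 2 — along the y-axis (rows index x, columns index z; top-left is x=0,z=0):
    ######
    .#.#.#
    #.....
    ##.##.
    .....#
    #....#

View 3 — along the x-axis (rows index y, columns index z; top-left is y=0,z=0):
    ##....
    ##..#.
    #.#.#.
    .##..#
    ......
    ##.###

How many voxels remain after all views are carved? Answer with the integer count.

voxel count = 21

start: 6×6×6 = 216 voxels
V1 z: intersect with XY mask (18 set) -- 108 left
V2 y: intersect with XZ mask (17 set) -- 44 left
V3 x: intersect with YZ mask (16 set) -- 21 left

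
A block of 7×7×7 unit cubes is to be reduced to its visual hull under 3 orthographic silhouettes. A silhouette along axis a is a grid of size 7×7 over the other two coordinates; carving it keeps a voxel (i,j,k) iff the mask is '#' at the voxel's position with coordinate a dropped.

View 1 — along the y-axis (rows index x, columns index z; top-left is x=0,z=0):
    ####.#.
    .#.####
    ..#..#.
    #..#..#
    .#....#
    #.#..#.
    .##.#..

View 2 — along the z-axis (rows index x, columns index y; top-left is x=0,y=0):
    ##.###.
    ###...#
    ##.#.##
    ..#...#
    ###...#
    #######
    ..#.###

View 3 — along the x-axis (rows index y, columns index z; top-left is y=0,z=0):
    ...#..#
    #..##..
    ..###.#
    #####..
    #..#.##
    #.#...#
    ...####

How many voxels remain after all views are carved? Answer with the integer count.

before carving: 343 voxels (7×7×7)
after view 1 [y-axis, 23 of 49 cells solid] → remaining = 161
after view 2 [z-axis, 31 of 49 cells solid] → remaining = 102
after view 3 [x-axis, 25 of 49 cells solid] → remaining = 46

remaining voxels: 46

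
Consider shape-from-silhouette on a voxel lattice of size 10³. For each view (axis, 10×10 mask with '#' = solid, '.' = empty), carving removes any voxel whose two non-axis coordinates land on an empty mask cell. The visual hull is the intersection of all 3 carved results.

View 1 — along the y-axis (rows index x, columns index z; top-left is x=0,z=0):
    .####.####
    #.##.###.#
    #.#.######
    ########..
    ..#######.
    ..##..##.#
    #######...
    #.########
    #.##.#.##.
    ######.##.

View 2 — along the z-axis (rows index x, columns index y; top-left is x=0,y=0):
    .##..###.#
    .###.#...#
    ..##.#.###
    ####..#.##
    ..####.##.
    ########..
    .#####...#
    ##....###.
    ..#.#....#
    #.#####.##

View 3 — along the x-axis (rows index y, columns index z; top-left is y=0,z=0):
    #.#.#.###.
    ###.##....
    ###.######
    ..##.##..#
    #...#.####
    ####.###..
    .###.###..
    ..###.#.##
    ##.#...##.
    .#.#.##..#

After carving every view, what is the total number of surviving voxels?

remaining voxels: 272

start: 10×10×10 = 1000 voxels
step 1: project along y, AND mask (73/100) → |grid| = 730
step 2: project along z, AND mask (60/100) → |grid| = 438
step 3: project along x, AND mask (60/100) → |grid| = 272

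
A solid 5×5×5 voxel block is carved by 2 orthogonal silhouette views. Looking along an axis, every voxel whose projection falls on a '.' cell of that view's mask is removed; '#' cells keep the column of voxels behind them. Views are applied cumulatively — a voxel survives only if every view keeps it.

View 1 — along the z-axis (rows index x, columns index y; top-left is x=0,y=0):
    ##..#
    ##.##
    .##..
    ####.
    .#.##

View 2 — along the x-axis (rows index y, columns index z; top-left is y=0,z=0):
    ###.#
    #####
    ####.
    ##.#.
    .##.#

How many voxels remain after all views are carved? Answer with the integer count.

voxel count = 63

initial block: 5^3 = 125
step 1: project along z, AND mask (16/25) → |grid| = 80
step 2: project along x, AND mask (19/25) → |grid| = 63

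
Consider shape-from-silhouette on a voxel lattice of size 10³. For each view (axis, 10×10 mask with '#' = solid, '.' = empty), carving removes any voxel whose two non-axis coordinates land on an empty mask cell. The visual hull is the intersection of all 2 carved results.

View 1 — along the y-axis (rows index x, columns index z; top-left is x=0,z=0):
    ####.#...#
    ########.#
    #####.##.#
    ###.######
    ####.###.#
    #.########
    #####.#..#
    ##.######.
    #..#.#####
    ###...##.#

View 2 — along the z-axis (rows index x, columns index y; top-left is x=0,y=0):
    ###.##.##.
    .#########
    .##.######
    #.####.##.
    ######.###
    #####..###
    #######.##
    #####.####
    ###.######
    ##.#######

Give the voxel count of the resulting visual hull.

before carving: 1000 voxels (10×10×10)
V1 y: intersect with XZ mask (77 set) -- 770 left
V2 z: intersect with XY mask (84 set) -- 646 left

|visual hull| = 646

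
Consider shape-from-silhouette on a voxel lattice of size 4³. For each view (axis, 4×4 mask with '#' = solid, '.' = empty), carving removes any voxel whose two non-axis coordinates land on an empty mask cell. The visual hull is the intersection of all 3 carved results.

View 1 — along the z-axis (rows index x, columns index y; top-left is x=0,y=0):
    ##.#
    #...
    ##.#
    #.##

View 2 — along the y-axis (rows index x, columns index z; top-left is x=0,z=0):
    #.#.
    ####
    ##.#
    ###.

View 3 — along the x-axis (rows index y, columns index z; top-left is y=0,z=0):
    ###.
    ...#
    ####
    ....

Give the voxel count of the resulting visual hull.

14 voxels

full grid |V| = 64
  1. axis=2 (XY plane), |mask|=10  ⇒  voxels=40
  2. axis=1 (XZ plane), |mask|=12  ⇒  voxels=28
  3. axis=0 (YZ plane), |mask|=8  ⇒  voxels=14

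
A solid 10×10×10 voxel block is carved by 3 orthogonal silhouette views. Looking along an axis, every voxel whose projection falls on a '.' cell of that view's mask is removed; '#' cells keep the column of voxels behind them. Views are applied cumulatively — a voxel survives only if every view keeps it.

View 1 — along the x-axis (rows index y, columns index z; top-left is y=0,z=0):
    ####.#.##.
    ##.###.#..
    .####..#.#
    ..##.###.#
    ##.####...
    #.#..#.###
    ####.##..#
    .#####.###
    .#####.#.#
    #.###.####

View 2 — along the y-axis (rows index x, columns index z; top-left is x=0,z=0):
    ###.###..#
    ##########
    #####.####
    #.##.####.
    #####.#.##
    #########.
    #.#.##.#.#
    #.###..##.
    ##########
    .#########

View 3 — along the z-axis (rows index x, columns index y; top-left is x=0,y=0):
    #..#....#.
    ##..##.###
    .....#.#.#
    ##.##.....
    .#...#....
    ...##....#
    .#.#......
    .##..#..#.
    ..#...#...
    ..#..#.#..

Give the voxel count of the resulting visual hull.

182 voxels

initial block: 10^3 = 1000
step 1: project along x, AND mask (67/100) → |grid| = 670
step 2: project along y, AND mask (81/100) → |grid| = 542
step 3: project along z, AND mask (33/100) → |grid| = 182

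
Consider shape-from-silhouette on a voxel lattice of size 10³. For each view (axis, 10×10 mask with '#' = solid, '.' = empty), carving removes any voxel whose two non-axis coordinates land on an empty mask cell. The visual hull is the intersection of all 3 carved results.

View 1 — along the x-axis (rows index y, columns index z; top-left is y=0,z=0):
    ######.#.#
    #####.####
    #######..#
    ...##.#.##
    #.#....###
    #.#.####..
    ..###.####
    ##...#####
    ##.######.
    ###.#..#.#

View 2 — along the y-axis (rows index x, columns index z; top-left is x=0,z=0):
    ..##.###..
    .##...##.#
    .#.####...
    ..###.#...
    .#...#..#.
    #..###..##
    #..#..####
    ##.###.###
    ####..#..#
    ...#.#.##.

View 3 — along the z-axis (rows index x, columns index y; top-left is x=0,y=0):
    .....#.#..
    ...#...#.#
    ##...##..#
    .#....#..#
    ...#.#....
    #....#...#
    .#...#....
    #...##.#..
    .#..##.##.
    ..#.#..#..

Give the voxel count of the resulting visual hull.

initial block: 10^3 = 1000
after view 1 [x-axis, 69 of 100 cells solid] → remaining = 690
after view 2 [y-axis, 52 of 100 cells solid] → remaining = 352
after view 3 [z-axis, 32 of 100 cells solid] → remaining = 113

voxel count = 113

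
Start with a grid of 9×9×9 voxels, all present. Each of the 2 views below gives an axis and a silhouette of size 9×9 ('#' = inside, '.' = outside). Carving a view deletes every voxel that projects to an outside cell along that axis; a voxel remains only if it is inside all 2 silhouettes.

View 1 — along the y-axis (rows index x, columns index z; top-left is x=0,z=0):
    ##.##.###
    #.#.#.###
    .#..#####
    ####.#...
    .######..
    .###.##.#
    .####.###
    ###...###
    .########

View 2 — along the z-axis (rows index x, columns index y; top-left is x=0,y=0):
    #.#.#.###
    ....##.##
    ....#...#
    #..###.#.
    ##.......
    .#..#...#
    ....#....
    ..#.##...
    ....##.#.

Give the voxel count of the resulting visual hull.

remaining voxels: 182

full grid |V| = 729
carve view 1 (along y, XZ-mask fill 57/81): 513 voxels remain
carve view 2 (along z, XY-mask fill 29/81): 182 voxels remain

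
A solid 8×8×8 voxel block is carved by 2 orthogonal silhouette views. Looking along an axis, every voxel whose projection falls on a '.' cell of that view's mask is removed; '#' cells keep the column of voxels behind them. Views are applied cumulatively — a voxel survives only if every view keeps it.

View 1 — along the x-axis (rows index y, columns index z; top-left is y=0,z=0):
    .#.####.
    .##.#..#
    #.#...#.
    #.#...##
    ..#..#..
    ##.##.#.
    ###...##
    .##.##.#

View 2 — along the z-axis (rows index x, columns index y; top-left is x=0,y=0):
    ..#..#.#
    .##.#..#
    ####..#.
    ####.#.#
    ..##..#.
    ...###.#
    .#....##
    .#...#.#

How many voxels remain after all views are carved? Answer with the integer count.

before carving: 512 voxels (8×8×8)
V1 x: intersect with YZ mask (33 set) -- 264 left
V2 z: intersect with XY mask (31 set) -- 130 left

voxel count = 130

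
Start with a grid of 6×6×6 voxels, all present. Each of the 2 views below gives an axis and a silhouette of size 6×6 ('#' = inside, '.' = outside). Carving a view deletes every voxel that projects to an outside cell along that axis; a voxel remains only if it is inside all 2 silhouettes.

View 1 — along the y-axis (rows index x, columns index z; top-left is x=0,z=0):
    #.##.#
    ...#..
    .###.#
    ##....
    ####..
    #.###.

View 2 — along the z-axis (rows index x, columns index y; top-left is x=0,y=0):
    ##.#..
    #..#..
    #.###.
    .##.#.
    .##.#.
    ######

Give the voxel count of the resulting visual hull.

start: 6×6×6 = 216 voxels
step 1: project along y, AND mask (19/36) → |grid| = 114
step 2: project along z, AND mask (21/36) → |grid| = 72

72 voxels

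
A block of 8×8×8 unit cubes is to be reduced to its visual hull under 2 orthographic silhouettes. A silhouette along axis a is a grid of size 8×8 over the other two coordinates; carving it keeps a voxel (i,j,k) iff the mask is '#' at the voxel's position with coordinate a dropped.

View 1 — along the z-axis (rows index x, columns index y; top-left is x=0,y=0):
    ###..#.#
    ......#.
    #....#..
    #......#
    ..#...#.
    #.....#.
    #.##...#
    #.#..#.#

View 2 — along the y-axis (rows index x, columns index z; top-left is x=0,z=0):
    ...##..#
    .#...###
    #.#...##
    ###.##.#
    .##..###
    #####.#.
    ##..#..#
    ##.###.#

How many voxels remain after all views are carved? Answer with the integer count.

101 voxels

full grid |V| = 512
after view 1 [z-axis, 22 of 64 cells solid] → remaining = 176
after view 2 [y-axis, 38 of 64 cells solid] → remaining = 101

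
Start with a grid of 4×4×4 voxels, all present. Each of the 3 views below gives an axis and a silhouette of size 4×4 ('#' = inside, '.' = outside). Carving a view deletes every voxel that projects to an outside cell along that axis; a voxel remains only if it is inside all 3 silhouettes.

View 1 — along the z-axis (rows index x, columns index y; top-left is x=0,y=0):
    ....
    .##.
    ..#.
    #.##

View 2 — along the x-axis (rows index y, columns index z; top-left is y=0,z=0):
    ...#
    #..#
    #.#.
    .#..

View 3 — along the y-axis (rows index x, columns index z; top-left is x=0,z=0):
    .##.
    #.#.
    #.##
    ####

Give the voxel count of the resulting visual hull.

|visual hull| = 9

initial block: 4^3 = 64
step 1: project along z, AND mask (6/16) → |grid| = 24
step 2: project along x, AND mask (6/16) → |grid| = 10
step 3: project along y, AND mask (11/16) → |grid| = 9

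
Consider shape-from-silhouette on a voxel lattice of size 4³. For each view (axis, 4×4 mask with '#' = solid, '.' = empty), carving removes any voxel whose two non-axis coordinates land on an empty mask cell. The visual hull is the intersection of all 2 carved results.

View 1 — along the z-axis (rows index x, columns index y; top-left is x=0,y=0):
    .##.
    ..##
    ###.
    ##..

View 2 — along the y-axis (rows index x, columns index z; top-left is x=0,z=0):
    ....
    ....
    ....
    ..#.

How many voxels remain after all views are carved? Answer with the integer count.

voxel count = 2

before carving: 64 voxels (4×4×4)
step 1: project along z, AND mask (9/16) → |grid| = 36
step 2: project along y, AND mask (1/16) → |grid| = 2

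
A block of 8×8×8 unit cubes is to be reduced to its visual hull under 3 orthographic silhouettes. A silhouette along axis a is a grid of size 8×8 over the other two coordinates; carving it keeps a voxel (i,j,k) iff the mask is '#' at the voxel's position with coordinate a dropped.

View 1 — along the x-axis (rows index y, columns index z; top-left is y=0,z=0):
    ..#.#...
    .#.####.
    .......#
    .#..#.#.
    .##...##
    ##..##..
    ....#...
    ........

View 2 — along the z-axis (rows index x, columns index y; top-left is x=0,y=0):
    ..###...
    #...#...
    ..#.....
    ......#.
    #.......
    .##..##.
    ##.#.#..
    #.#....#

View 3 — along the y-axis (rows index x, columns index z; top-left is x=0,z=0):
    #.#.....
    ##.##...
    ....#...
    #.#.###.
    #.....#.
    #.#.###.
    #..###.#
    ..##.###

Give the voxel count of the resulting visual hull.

|visual hull| = 21

before carving: 512 voxels (8×8×8)
[1] x-view keeps 20 columns → grid now 160
[2] z-view keeps 19 columns → grid now 46
[3] y-view keeps 29 columns → grid now 21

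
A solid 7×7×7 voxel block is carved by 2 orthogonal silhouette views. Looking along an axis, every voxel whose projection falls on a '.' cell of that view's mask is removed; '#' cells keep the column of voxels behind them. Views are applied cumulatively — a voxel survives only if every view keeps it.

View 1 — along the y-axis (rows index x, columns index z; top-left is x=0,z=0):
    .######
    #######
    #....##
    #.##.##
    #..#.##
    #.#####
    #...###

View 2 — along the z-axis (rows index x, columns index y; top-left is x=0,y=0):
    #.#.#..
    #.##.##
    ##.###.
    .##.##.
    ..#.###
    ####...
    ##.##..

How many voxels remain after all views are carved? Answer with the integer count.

voxel count = 144

initial block: 7^3 = 343
step 1: project along y, AND mask (35/49) → |grid| = 245
step 2: project along z, AND mask (29/49) → |grid| = 144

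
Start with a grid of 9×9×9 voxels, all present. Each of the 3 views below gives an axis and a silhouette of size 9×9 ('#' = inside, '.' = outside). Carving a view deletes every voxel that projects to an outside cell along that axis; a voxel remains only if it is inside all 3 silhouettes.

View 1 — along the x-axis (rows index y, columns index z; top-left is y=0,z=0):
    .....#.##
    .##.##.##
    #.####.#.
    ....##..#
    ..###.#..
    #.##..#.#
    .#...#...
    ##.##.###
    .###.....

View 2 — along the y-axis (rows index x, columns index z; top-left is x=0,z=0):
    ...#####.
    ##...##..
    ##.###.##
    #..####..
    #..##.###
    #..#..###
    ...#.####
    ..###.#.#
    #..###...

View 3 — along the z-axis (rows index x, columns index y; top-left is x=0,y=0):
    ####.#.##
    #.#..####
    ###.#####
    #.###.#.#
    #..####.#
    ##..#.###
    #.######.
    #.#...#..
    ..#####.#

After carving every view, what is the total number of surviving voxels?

127 voxels

full grid |V| = 729
  1. axis=0 (YZ plane), |mask|=39  ⇒  voxels=351
  2. axis=1 (XZ plane), |mask|=46  ⇒  voxels=197
  3. axis=2 (XY plane), |mask|=55  ⇒  voxels=127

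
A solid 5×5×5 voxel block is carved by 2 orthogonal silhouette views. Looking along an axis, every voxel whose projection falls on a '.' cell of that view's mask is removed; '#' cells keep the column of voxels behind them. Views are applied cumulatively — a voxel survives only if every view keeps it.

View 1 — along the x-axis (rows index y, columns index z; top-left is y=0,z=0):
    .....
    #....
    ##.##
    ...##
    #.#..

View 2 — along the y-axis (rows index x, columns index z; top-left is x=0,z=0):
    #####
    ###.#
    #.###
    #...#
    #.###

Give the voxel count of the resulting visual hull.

37 voxels

full grid |V| = 125
  1. axis=0 (YZ plane), |mask|=9  ⇒  voxels=45
  2. axis=1 (XZ plane), |mask|=19  ⇒  voxels=37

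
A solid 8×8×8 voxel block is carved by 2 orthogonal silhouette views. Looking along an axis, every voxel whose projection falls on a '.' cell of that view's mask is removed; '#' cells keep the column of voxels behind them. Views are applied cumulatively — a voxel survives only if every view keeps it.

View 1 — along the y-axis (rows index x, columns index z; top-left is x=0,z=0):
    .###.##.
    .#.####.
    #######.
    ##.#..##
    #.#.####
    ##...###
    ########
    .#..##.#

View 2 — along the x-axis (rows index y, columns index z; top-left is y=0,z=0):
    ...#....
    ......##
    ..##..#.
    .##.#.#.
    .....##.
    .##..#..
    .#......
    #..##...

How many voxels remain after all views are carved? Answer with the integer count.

voxel count = 110

full grid |V| = 512
  1. axis=1 (XZ plane), |mask|=45  ⇒  voxels=360
  2. axis=0 (YZ plane), |mask|=19  ⇒  voxels=110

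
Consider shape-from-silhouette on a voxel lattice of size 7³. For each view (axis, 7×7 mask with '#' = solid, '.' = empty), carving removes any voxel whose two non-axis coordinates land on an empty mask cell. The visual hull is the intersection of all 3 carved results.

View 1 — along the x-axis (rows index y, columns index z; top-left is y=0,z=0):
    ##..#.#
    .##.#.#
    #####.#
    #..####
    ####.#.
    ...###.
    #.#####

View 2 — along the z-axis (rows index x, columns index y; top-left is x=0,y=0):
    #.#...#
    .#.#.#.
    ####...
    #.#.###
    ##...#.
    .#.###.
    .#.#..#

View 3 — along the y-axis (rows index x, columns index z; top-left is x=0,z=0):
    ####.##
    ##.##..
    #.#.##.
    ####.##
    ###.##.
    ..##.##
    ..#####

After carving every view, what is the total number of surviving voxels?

before carving: 343 voxels (7×7×7)
  1. axis=0 (YZ plane), |mask|=33  ⇒  voxels=231
  2. axis=2 (XY plane), |mask|=25  ⇒  voxels=114
  3. axis=1 (XZ plane), |mask|=34  ⇒  voxels=80

80 voxels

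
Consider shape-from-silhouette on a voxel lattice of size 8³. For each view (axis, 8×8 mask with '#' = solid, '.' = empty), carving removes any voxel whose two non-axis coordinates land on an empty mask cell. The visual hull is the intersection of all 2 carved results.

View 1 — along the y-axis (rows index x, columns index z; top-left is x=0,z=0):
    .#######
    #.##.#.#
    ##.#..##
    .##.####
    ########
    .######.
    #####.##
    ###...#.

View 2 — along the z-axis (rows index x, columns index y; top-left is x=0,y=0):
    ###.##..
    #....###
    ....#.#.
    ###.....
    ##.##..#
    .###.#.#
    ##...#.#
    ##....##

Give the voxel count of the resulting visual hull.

197 voxels

start: 8×8×8 = 512 voxels
[1] y-view keeps 48 columns → grid now 384
[2] z-view keeps 32 columns → grid now 197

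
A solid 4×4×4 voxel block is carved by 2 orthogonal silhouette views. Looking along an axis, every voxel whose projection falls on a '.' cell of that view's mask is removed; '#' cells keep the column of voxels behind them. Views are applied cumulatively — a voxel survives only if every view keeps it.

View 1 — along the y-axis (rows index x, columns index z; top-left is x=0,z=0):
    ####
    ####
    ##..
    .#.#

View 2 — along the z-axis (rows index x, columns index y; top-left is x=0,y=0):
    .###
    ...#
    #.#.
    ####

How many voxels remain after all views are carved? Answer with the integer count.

initial block: 4^3 = 64
V1 y: intersect with XZ mask (12 set) -- 48 left
V2 z: intersect with XY mask (10 set) -- 28 left

remaining voxels: 28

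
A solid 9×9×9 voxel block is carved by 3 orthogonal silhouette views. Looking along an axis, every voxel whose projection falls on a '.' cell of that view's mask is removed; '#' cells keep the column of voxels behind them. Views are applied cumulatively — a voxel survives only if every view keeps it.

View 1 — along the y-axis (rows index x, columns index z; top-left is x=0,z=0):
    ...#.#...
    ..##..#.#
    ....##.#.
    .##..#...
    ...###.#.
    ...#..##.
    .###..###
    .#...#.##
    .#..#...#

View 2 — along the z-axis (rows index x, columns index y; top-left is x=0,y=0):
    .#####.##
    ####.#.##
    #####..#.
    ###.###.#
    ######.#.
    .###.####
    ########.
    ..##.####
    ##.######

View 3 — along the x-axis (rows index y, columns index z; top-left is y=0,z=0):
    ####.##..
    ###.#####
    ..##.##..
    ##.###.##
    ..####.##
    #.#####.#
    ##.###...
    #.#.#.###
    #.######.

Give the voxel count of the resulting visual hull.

154 voxels

full grid |V| = 729
  1. axis=1 (XZ plane), |mask|=32  ⇒  voxels=288
  2. axis=2 (XY plane), |mask|=63  ⇒  voxels=226
  3. axis=0 (YZ plane), |mask|=56  ⇒  voxels=154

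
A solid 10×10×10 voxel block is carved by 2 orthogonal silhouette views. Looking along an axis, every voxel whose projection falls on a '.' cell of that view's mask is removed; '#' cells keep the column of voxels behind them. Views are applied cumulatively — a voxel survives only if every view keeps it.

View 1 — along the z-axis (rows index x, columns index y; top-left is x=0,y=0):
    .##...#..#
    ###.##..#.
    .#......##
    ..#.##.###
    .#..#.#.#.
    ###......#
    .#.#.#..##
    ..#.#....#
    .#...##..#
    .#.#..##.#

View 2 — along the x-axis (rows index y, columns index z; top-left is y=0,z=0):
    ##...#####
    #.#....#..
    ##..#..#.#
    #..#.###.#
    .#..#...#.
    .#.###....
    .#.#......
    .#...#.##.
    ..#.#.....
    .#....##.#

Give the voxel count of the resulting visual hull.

remaining voxels: 161

start: 10×10×10 = 1000 voxels
step 1: project along z, AND mask (44/100) → |grid| = 440
step 2: project along x, AND mask (40/100) → |grid| = 161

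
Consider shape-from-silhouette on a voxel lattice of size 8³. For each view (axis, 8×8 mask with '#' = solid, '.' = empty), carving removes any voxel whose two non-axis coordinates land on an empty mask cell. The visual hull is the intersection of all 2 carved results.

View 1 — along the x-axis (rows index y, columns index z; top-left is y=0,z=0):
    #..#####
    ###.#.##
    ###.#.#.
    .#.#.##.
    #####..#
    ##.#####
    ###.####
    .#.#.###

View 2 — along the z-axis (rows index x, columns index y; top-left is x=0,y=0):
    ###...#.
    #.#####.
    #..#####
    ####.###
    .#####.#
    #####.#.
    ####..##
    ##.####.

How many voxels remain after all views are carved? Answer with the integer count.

start: 8×8×8 = 512 voxels
[1] x-view keeps 46 columns → grid now 368
[2] z-view keeps 47 columns → grid now 270

remaining voxels: 270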